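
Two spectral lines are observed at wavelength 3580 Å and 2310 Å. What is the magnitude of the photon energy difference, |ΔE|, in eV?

1.90 eV

Using E = hc/λ: E₁ = 5.549 × 10^-19 J, E₂ = 8.599 × 10^-19 J.
|ΔE| = |5.549 × 10^-19 − 8.599 × 10^-19| = 3.05 × 10^-19 J = 1.90 eV.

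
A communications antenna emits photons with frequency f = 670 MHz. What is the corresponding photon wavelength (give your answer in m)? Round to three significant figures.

In SI units: f = 670 MHz = 6.7 × 10^8 Hz.
Apply λ = c/f: λ = 0.4475 m.
So λ ≈ 0.447 m.

0.447 m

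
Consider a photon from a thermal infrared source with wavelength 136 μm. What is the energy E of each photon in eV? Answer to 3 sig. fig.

First convert: λ = 136 μm = 1.36 × 10^-4 m.
The photon relation is E = hc/λ, giving E = 1.461 × 10^-21 J.
Converting to eV: E = 0.009116 eV ≈ 9.12 × 10^-3 eV.

9.12 × 10^-3 eV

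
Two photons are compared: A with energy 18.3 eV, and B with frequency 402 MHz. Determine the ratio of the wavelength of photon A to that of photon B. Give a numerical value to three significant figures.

9.08 × 10^-8

λ_A = 6.775 × 10^-8 m (from energy = 18.3 eV, via λ = hc/E).
λ_B = 0.7458 m (from frequency = 402 MHz, via λ = c/f).
Ratio = 6.775 × 10^-8 / 0.7458 = 9.08 × 10^-8.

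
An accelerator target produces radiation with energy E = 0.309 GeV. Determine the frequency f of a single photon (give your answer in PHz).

7.47e7 PHz

Convert to SI: E = 0.309 GeV = 4.9507e-11 J.
The photon relation is f = E/h, giving f = 7.472e22 Hz.
Converting to PHz: f = 7.472e7 PHz ≈ 7.47e7 PHz.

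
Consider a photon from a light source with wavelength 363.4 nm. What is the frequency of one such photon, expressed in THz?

825 THz

(c = 2.99792458 × 10^8 m/s.)
First convert: λ = 363.4 nm = 3.634 × 10^-7 m.
Since f = c/λ for a photon, f = 8.250 × 10^14 Hz.
Converting to THz: f = 825.0 THz ≈ 825 THz.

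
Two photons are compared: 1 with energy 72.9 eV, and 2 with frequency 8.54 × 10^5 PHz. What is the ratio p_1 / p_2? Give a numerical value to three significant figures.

2.06 × 10^-5

p_1 = 3.896 × 10^-26 kg·m/s (from energy = 72.9 eV, via p = E/c).
p_2 = 1.888 × 10^-21 kg·m/s (from frequency = 8.54 × 10^5 PHz, via p = hf/c).
Ratio = 3.896 × 10^-26 / 1.888 × 10^-21 = 2.06 × 10^-5.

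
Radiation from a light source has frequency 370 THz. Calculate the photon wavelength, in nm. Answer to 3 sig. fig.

(c = 2.99792458 × 10^8 m/s.)
In SI units: f = 370 THz = 3.70 × 10^14 Hz.
Apply λ = c/f: λ = 8.102 × 10^-7 m.
Converting to nm: λ = 810.2 nm ≈ 810 nm.

810 nm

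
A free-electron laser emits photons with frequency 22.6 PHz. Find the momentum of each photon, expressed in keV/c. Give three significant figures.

0.0935 keV/c

In SI units: f = 22.6 PHz = 2.26 × 10^16 Hz.
For a photon p = hf/c, so p = 4.995 × 10^-26 kg·m/s.
Converting to keV/c: p = 0.09347 keV/c ≈ 0.0935 keV/c.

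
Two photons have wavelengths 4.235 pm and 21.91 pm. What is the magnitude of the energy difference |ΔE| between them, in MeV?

0.236 MeV

Using E = hc/λ: E₁ = 4.6905e-14 J, E₂ = 9.0664e-15 J.
|ΔE| = |4.6905e-14 − 9.0664e-15| = 3.78e-14 J = 0.236 MeV.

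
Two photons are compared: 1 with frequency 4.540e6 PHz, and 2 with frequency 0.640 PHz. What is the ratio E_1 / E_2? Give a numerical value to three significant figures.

7.09e6

E_1 = 3.008e-12 J (from frequency = 4.540e6 PHz, via E = hf).
E_2 = 4.241e-19 J (from frequency = 0.640 PHz, via E = hf).
Ratio = 3.008e-12 / 4.241e-19 = 7.09e6.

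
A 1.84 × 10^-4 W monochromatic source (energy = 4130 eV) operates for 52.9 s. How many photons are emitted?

1.47 × 10^13 photons

Total energy: E_total = P·t = 1.84 × 10^-4 × 52.9 = 0.009734 J.
Per-photon energy: E = 6.617 × 10^-16 J.
N = E_total / E_photon = 1.47 × 10^13.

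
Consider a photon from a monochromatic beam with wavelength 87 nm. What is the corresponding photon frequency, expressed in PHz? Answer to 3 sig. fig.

(c = 2.99792458 × 10^8 m/s.)
Convert to SI: λ = 87 nm = 8.7 × 10^-8 m.
Since f = c/λ for a photon, f = 3.446 × 10^15 Hz.
Converting to PHz: f = 3.446 PHz ≈ 3.45 PHz.

3.45 PHz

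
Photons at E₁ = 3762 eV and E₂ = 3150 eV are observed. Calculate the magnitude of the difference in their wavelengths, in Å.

0.640 Å

Using λ = hc/E: λ₁ = 3.2957e-10 m, λ₂ = 3.9360e-10 m.
|Δλ| = |3.2957e-10 − 3.9360e-10| = 6.40e-11 m = 0.640 Å.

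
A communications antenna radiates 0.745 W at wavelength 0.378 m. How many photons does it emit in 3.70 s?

5.25e24 photons

Total energy: E_total = P·t = 0.745 × 3.70 = 2.756 J.
Per-photon energy: E = 5.255e-25 J.
N = E_total / E_photon = 5.25e24.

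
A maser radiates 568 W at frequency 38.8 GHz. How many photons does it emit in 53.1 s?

Total energy: E_total = P·t = 568 × 53.1 = 30160 J.
Per-photon energy: E = 2.571e-23 J.
N = E_total / E_photon = 1.17e27.

1.17e27 photons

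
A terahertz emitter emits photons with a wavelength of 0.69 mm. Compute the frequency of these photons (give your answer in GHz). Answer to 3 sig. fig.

In SI units: λ = 0.69 mm = 6.9e-4 m.
Apply f = c/λ: f = 4.345e11 Hz.
Converting to GHz: f = 434.5 GHz ≈ 434 GHz.

434 GHz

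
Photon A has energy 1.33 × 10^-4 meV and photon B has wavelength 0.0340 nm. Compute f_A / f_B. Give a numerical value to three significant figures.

3.65 × 10^-12

f_A = 3.216 × 10^7 Hz (from energy = 1.33 × 10^-4 meV, via f = E/h).
f_B = 8.817 × 10^18 Hz (from wavelength = 0.0340 nm, via f = c/λ).
Ratio = 3.216 × 10^7 / 8.817 × 10^18 = 3.65 × 10^-12.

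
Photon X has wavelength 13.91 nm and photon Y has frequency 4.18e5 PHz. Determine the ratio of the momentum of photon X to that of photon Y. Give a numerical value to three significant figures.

p_X = 4.764e-26 kg·m/s (from wavelength = 13.91 nm, via p = h/λ).
p_Y = 9.239e-22 kg·m/s (from frequency = 4.18e5 PHz, via p = hf/c).
Ratio = 4.764e-26 / 9.239e-22 = 5.16e-5.

5.16e-5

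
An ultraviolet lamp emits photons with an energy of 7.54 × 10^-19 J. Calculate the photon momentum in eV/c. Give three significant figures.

Use c = 2.99792458 × 10^8 m/s, 1 eV = 1.602176634 × 10^-19 J.
The photon relation is p = E/c, giving p = 2.515 × 10^-27 kg·m/s.
Converting to eV/c: p = 4.706 eV/c ≈ 4.71 eV/c.

4.71 eV/c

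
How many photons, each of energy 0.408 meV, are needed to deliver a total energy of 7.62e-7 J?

Per-photon energy: E = 6.537e-23 J (from energy = 0.408 meV).
N = E_total / E_photon = 7.62e-7 J / 6.537e-23 J = 1.17e16.

1.17e16 photons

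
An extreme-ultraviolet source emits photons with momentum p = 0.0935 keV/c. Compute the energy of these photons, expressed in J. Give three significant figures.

(c = 2.99792458e8 m/s, 1 eV = 1.602176634e-19 J.)
In SI units: p = 0.0935 keV/c = 4.9969e-26 kg·m/s.
Since E = pc for a photon, E = 1.498e-17 J.
So E ≈ 1.50e-17 J.

1.50e-17 J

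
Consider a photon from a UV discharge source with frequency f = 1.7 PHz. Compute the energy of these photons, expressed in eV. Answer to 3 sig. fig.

Convert to SI: f = 1.7 PHz = 1.7e15 Hz.
The photon relation is E = hf, giving E = 1.126e-18 J.
Converting to eV: E = 7.031 eV ≈ 7.03 eV.

7.03 eV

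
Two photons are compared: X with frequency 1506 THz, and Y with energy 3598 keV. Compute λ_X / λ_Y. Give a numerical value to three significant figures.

λ_X = 1.991·10^-7 m (from frequency = 1506 THz, via λ = c/f).
λ_Y = 3.446·10^-13 m (from energy = 3598 keV, via λ = hc/E).
Ratio = 1.991·10^-7 / 3.446·10^-13 = 5.78·10^5.

5.78·10^5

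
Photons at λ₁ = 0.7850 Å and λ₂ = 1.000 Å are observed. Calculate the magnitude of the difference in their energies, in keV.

3.40 keV

Using E = hc/λ: E₁ = 2.5305·10^-15 J, E₂ = 1.9864·10^-15 J.
|ΔE| = |2.5305·10^-15 − 1.9864·10^-15| = 5.44·10^-16 J = 3.40 keV.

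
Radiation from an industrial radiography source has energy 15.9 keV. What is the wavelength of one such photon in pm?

78.0 pm

First convert: E = 15.9 keV = 2.5475e-15 J.
The photon relation is λ = hc/E, giving λ = 7.798e-11 m.
Converting to pm: λ = 77.98 pm ≈ 78.0 pm.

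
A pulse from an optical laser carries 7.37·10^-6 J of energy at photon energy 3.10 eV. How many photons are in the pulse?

Per-photon energy: E = 4.967·10^-19 J (from energy = 3.10 eV).
N = E_total / E_photon = 7.37·10^-6 J / 4.967·10^-19 J = 1.48·10^13.

1.48·10^13 photons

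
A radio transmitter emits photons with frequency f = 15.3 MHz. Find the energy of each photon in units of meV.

6.33e-5 meV

Use h = 6.62607015e-34 J·s, 1 eV = 1.602176634e-19 J.
Convert to SI: f = 15.3 MHz = 1.53e7 Hz.
The photon relation is E = hf, giving E = 1.014e-26 J.
Converting to meV: E = 6.328e-5 meV ≈ 6.33e-5 meV.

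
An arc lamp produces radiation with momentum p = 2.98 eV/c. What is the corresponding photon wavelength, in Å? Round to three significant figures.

In SI units: p = 2.98 eV/c = 1.5926e-27 kg·m/s.
For a photon λ = h/p, so λ = 4.161e-7 m.
Converting to Å: λ = 4161 Å ≈ 4160 Å.

4160 Å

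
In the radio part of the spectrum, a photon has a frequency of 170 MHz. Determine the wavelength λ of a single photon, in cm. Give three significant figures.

Use c = 2.99792458e8 m/s.
Convert to SI: f = 170 MHz = 1.7e8 Hz.
For a photon λ = c/f, so λ = 1.763 m.
Converting to cm: λ = 176.3 cm ≈ 176 cm.

176 cm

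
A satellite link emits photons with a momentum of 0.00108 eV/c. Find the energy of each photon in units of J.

1.73 × 10^-22 J

In SI units: p = 0.00108 eV/c = 5.7718 × 10^-31 kg·m/s.
The photon relation is E = pc, giving E = 1.730 × 10^-22 J.
So E ≈ 1.73 × 10^-22 J.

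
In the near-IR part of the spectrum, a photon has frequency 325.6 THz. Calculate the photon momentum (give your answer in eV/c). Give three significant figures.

Take h = 6.62607015 × 10^-34 J·s, c = 2.99792458 × 10^8 m/s, 1 eV = 1.602176634 × 10^-19 J.
Convert to SI: f = 325.6 THz = 3.256 × 10^14 Hz.
Since p = hf/c for a photon, p = 7.196 × 10^-28 kg·m/s.
Converting to eV/c: p = 1.347 eV/c ≈ 1.35 eV/c.

1.35 eV/c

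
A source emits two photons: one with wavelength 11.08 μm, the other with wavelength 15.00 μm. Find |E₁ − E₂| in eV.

Using E = hc/λ: E₁ = 1.7928 × 10^-20 J, E₂ = 1.3243 × 10^-20 J.
|ΔE| = |1.7928 × 10^-20 − 1.3243 × 10^-20| = 4.69 × 10^-21 J = 0.0292 eV.

0.0292 eV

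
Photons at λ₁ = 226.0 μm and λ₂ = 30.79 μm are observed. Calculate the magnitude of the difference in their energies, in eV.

0.0348 eV

Using E = hc/λ: E₁ = 8.7896 × 10^-22 J, E₂ = 6.4516 × 10^-21 J.
|ΔE| = |8.7896 × 10^-22 − 6.4516 × 10^-21| = 5.57 × 10^-21 J = 0.0348 eV.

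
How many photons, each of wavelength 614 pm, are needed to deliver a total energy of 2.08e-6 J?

Per-photon energy: E = 3.235e-16 J (from wavelength = 614 pm).
N = E_total / E_photon = 2.08e-6 J / 3.235e-16 J = 6.43e9.

6.43e9 photons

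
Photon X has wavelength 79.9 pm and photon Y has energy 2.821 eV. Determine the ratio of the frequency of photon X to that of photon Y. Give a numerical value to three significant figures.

f_X = 3.752·10^18 Hz (from wavelength = 79.9 pm, via f = c/λ).
f_Y = 6.821·10^14 Hz (from energy = 2.821 eV, via f = E/h).
Ratio = 3.752·10^18 / 6.821·10^14 = 5500.

5500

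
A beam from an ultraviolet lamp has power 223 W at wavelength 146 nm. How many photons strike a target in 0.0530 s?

Total energy: E_total = P·t = 223 × 0.0530 = 11.82 J.
Per-photon energy: E = 1.361 × 10^-18 J.
N = E_total / E_photon = 8.69 × 10^18.

8.69 × 10^18 photons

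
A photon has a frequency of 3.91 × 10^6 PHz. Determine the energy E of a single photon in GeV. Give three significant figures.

Use h = 6.62607015 × 10^-34 J·s, 1 eV = 1.602176634 × 10^-19 J.
First convert: f = 3.91 × 10^6 PHz = 3.91 × 10^21 Hz.
Apply E = hf: E = 2.591 × 10^-12 J.
Converting to GeV: E = 0.01617 GeV ≈ 0.0162 GeV.

0.0162 GeV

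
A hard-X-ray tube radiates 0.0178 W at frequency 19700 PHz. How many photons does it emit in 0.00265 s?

3.61e9 photons

Total energy: E_total = P·t = 0.0178 × 0.00265 = 4.717e-5 J.
Per-photon energy: E = 1.305e-14 J.
N = E_total / E_photon = 3.61e9.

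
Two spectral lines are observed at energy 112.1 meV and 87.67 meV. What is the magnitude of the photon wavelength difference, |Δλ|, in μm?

Using λ = hc/E: λ₁ = 1.1060e-5 m, λ₂ = 1.4142e-5 m.
|Δλ| = |1.1060e-5 − 1.4142e-5| = 3.08e-6 m = 3.08 μm.

3.08 μm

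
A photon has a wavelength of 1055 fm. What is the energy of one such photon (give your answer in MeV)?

1.18 MeV

First convert: λ = 1055 fm = 1.055e-12 m.
The photon relation is E = hc/λ, giving E = 1.883e-13 J.
Converting to MeV: E = 1.175 MeV ≈ 1.18 MeV.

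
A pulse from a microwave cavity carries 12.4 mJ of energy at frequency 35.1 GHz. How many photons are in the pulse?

Per-photon energy: E = 2.326 × 10^-23 J (from frequency = 35.1 GHz).
N = E_total / E_photon = 0.0124 J / 2.326 × 10^-23 J = 5.33 × 10^20.

5.33 × 10^20 photons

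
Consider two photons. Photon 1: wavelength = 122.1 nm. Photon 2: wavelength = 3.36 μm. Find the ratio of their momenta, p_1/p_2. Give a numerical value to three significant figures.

p_1 = 5.427 × 10^-27 kg·m/s (from wavelength = 122.1 nm, via p = h/λ).
p_2 = 1.972 × 10^-28 kg·m/s (from wavelength = 3.36 μm, via p = h/λ).
Ratio = 5.427 × 10^-27 / 1.972 × 10^-28 = 27.5.

27.5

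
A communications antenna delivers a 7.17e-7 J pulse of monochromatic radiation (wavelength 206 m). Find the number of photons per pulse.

7.44e20 photons

Per-photon energy: E = 9.643e-28 J (from wavelength = 206 m).
N = E_total / E_photon = 7.17e-7 J / 9.643e-28 J = 7.44e20.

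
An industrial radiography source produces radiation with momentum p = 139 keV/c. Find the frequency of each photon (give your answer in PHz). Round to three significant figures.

Convert to SI: p = 139 keV/c = 7.4286e-23 kg·m/s.
For a photon f = pc/h, so f = 3.361e19 Hz.
Converting to PHz: f = 33610 PHz ≈ 3.36e4 PHz.

3.36e4 PHz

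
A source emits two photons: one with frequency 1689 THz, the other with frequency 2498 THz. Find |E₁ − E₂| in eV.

3.35 eV

Using E = hf: E₁ = 1.1191e-18 J, E₂ = 1.6552e-18 J.
|ΔE| = |1.1191e-18 − 1.6552e-18| = 5.36e-19 J = 3.35 eV.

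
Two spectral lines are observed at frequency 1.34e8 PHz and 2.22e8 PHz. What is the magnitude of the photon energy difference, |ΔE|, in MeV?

Using E = hf: E₁ = 8.879e-11 J, E₂ = 1.471e-10 J.
|ΔE| = |8.879e-11 − 1.471e-10| = 5.83e-11 J = 364 MeV.

364 MeV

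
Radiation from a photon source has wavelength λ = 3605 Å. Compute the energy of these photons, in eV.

3.44 eV

Take h = 6.62607015 × 10^-34 J·s, c = 2.99792458 × 10^8 m/s, 1 eV = 1.602176634 × 10^-19 J.
First convert: λ = 3605 Å = 3.605 × 10^-7 m.
The photon relation is E = hc/λ, giving E = 5.510 × 10^-19 J.
Converting to eV: E = 3.439 eV ≈ 3.44 eV.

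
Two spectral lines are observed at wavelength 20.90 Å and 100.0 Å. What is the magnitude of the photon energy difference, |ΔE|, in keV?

Using E = hc/λ: E₁ = 9.5045 × 10^-17 J, E₂ = 1.9864 × 10^-17 J.
|ΔE| = |9.5045 × 10^-17 − 1.9864 × 10^-17| = 7.52 × 10^-17 J = 0.469 keV.

0.469 keV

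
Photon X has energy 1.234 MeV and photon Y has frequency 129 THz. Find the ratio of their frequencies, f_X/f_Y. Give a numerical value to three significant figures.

2.31·10^6

f_X = 2.984·10^20 Hz (from energy = 1.234 MeV, via f = E/h).
f_Y = 1.290·10^14 Hz (from frequency = 129 THz, via f given directly).
Ratio = 2.984·10^20 / 1.290·10^14 = 2.31·10^6.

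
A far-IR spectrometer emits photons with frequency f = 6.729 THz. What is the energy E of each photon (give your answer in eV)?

0.0278 eV

(h = 6.62607015e-34 J·s, 1 eV = 1.602176634e-19 J.)
In SI units: f = 6.729 THz = 6.729e12 Hz.
Apply E = hf: E = 4.459e-21 J.
Converting to eV: E = 0.02783 eV ≈ 0.0278 eV.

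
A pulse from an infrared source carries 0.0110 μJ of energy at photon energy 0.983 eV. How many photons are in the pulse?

6.98 × 10^10 photons

Per-photon energy: E = 1.575 × 10^-19 J (from energy = 0.983 eV).
N = E_total / E_photon = 1.10 × 10^-8 J / 1.575 × 10^-19 J = 6.98 × 10^10.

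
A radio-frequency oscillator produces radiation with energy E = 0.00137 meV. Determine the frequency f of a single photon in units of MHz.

331 MHz

In SI units: E = 0.00137 meV = 2.1950·10^-25 J.
The photon relation is f = E/h, giving f = 3.313·10^8 Hz.
Converting to MHz: f = 331.3 MHz ≈ 331 MHz.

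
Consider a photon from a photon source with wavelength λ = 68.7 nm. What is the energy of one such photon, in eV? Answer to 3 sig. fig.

(h = 6.62607015·10^-34 J·s, c = 2.99792458·10^8 m/s, 1 eV = 1.602176634·10^-19 J.)
First convert: λ = 68.7 nm = 6.87·10^-8 m.
Since E = hc/λ for a photon, E = 2.891·10^-18 J.
Converting to eV: E = 18.05 eV ≈ 18.0 eV.

18.0 eV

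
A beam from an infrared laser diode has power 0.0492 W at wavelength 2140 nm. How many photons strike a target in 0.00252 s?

Total energy: E_total = P·t = 0.0492 × 0.00252 = 1.240e-4 J.
Per-photon energy: E = 9.282e-20 J.
N = E_total / E_photon = 1.34e15.

1.34e15 photons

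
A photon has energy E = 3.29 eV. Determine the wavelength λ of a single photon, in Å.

Take h = 6.62607015·10^-34 J·s, c = 2.99792458·10^8 m/s, 1 eV = 1.602176634·10^-19 J.
In SI units: E = 3.29 eV = 5.2712·10^-19 J.
For a photon λ = hc/E, so λ = 3.769·10^-7 m.
Converting to Å: λ = 3769 Å ≈ 3770 Å.

3770 Å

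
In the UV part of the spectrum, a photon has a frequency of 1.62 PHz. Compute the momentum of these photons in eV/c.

6.70 eV/c

Convert to SI: f = 1.62 PHz = 1.62e15 Hz.
Apply p = hf/c: p = 3.581e-27 kg·m/s.
Converting to eV/c: p = 6.700 eV/c ≈ 6.70 eV/c.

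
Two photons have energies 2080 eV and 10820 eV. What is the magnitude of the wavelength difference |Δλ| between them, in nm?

Using λ = hc/E: λ₁ = 5.9608e-10 m, λ₂ = 1.1459e-10 m.
|Δλ| = |5.9608e-10 − 1.1459e-10| = 4.81e-10 m = 0.481 nm.

0.481 nm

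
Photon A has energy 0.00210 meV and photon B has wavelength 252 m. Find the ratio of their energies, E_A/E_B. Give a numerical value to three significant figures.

427

E_A = 3.365e-25 J (from energy = 0.00210 meV, via E given directly).
E_B = 7.883e-28 J (from wavelength = 252 m, via E = hc/λ).
Ratio = 3.365e-25 / 7.883e-28 = 427.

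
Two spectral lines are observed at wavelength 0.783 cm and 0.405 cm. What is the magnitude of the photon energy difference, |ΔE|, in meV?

0.148 meV

Using E = hc/λ: E₁ = 2.537 × 10^-23 J, E₂ = 4.905 × 10^-23 J.
|ΔE| = |2.537 × 10^-23 − 4.905 × 10^-23| = 2.37 × 10^-23 J = 0.148 meV.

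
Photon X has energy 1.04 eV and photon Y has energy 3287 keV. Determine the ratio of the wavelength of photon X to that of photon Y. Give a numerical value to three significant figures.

3.16e6

λ_X = 1.192e-6 m (from energy = 1.04 eV, via λ = hc/E).
λ_Y = 3.772e-13 m (from energy = 3287 keV, via λ = hc/E).
Ratio = 1.192e-6 / 3.772e-13 = 3.16e6.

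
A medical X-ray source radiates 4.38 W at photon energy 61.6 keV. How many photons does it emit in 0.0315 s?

Total energy: E_total = P·t = 4.38 × 0.0315 = 0.1380 J.
Per-photon energy: E = 9.869 × 10^-15 J.
N = E_total / E_photon = 1.40 × 10^13.

1.40 × 10^13 photons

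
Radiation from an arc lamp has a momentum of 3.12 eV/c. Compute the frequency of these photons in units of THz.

(h = 6.62607015e-34 J·s, c = 2.99792458e8 m/s, 1 eV = 1.602176634e-19 J.)
Convert to SI: p = 3.12 eV/c = 1.6674e-27 kg·m/s.
The photon relation is f = pc/h, giving f = 7.544e14 Hz.
Converting to THz: f = 754.4 THz ≈ 754 THz.

754 THz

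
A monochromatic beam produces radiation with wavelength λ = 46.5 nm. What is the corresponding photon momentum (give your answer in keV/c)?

0.0267 keV/c

First convert: λ = 46.5 nm = 4.65e-8 m.
For a photon p = h/λ, so p = 1.425e-26 kg·m/s.
Converting to keV/c: p = 0.02666 keV/c ≈ 0.0267 keV/c.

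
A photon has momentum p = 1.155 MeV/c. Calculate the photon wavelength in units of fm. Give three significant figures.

Convert to SI: p = 1.155 MeV/c = 6.1727·10^-22 kg·m/s.
The photon relation is λ = h/p, giving λ = 1.073·10^-12 m.
Converting to fm: λ = 1073 fm ≈ 1070 fm.

1070 fm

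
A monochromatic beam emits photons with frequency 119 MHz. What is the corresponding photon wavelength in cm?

First convert: f = 119 MHz = 1.19 × 10^8 Hz.
Apply λ = c/f: λ = 2.519 m.
Converting to cm: λ = 251.9 cm ≈ 252 cm.

252 cm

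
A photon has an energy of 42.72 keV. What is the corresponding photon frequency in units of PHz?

1.03 × 10^4 PHz

(h = 6.62607015 × 10^-34 J·s, 1 eV = 1.602176634 × 10^-19 J.)
First convert: E = 42.72 keV = 6.8445 × 10^-15 J.
Since f = E/h for a photon, f = 1.033 × 10^19 Hz.
Converting to PHz: f = 10330 PHz ≈ 1.03 × 10^4 PHz.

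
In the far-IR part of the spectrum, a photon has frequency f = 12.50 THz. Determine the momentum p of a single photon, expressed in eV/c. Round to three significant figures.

0.0517 eV/c

(h = 6.62607015 × 10^-34 J·s, c = 2.99792458 × 10^8 m/s, 1 eV = 1.602176634 × 10^-19 J.)
In SI units: f = 12.50 THz = 1.250 × 10^13 Hz.
The photon relation is p = hf/c, giving p = 2.763 × 10^-29 kg·m/s.
Converting to eV/c: p = 0.05170 eV/c ≈ 0.0517 eV/c.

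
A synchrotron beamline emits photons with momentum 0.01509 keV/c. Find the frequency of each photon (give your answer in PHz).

(h = 6.62607015e-34 J·s, c = 2.99792458e8 m/s, 1 eV = 1.602176634e-19 J.)
First convert: p = 0.01509 keV/c = 8.0645e-27 kg·m/s.
Since f = pc/h for a photon, f = 3.649e15 Hz.
Converting to PHz: f = 3.649 PHz ≈ 3.65 PHz.

3.65 PHz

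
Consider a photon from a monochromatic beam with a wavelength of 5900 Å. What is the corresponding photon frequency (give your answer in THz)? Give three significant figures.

Take c = 2.99792458e8 m/s.
In SI units: λ = 5900 Å = 5.9e-7 m.
Apply f = c/λ: f = 5.081e14 Hz.
Converting to THz: f = 508.1 THz ≈ 508 THz.

508 THz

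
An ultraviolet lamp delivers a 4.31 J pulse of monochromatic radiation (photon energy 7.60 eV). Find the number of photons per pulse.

3.54e18 photons

Per-photon energy: E = 1.218e-18 J (from energy = 7.60 eV).
N = E_total / E_photon = 4.31 J / 1.218e-18 J = 3.54e18.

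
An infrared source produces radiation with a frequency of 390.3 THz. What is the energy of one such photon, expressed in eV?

Use h = 6.62607015·10^-34 J·s, 1 eV = 1.602176634·10^-19 J.
Convert to SI: f = 390.3 THz = 3.903·10^14 Hz.
Apply E = hf: E = 2.586·10^-19 J.
Converting to eV: E = 1.614 eV ≈ 1.61 eV.

1.61 eV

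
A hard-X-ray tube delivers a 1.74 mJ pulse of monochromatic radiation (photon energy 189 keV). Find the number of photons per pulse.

5.75e10 photons

Per-photon energy: E = 3.028e-14 J (from energy = 189 keV).
N = E_total / E_photon = 0.00174 J / 3.028e-14 J = 5.75e10.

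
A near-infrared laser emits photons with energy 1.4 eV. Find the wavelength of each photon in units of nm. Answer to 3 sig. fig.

886 nm

In SI units: E = 1.4 eV = 2.2430 × 10^-19 J.
Apply λ = hc/E: λ = 8.856 × 10^-7 m.
Converting to nm: λ = 885.6 nm ≈ 886 nm.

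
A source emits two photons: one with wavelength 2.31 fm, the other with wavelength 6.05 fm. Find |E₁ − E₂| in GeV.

0.332 GeV

Using E = hc/λ: E₁ = 8.599 × 10^-11 J, E₂ = 3.283 × 10^-11 J.
|ΔE| = |8.599 × 10^-11 − 3.283 × 10^-11| = 5.32 × 10^-11 J = 0.332 GeV.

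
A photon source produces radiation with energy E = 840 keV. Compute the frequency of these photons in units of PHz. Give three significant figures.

Convert to SI: E = 840 keV = 1.3458e-13 J.
Apply f = E/h: f = 2.031e20 Hz.
Converting to PHz: f = 203100 PHz ≈ 2.03e5 PHz.

2.03e5 PHz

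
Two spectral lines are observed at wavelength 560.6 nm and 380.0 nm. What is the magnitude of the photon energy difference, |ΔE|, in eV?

Using E = hc/λ: E₁ = 3.5434·10^-19 J, E₂ = 5.2275·10^-19 J.
|ΔE| = |3.5434·10^-19 − 5.2275·10^-19| = 1.68·10^-19 J = 1.05 eV.

1.05 eV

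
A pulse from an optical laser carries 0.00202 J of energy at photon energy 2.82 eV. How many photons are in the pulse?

Per-photon energy: E = 4.518·10^-19 J (from energy = 2.82 eV).
N = E_total / E_photon = 0.00202 J / 4.518·10^-19 J = 4.47·10^15.

4.47·10^15 photons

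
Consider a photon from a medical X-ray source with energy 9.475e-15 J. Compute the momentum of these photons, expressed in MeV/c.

0.0591 MeV/c

For a photon p = E/c, so p = 3.161e-23 kg·m/s.
Converting to MeV/c: p = 0.05914 MeV/c ≈ 0.0591 MeV/c.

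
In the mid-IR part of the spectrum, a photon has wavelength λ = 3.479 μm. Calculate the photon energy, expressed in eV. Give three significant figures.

0.356 eV

Use h = 6.62607015·10^-34 J·s, c = 2.99792458·10^8 m/s, 1 eV = 1.602176634·10^-19 J.
In SI units: λ = 3.479 μm = 3.479·10^-6 m.
For a photon E = hc/λ, so E = 5.710·10^-20 J.
Converting to eV: E = 0.3564 eV ≈ 0.356 eV.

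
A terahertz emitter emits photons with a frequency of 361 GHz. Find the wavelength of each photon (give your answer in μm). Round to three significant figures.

Take c = 2.99792458·10^8 m/s.
Convert to SI: f = 361 GHz = 3.61·10^11 Hz.
Since λ = c/f for a photon, λ = 8.305·10^-4 m.
Converting to μm: λ = 830.5 μm ≈ 830 μm.

830 μm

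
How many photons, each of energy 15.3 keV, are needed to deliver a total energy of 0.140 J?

5.71 × 10^13 photons

Per-photon energy: E = 2.451 × 10^-15 J (from energy = 15.3 keV).
N = E_total / E_photon = 0.140 J / 2.451 × 10^-15 J = 5.71 × 10^13.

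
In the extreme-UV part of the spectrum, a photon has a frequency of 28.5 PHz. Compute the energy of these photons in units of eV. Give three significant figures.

118 eV

In SI units: f = 28.5 PHz = 2.85e16 Hz.
Since E = hf for a photon, E = 1.888e-17 J.
Converting to eV: E = 117.9 eV ≈ 118 eV.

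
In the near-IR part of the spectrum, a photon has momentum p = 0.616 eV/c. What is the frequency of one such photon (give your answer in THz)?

149 THz

(h = 6.62607015e-34 J·s, c = 2.99792458e8 m/s, 1 eV = 1.602176634e-19 J.)
First convert: p = 0.616 eV/c = 3.2921e-28 kg·m/s.
For a photon f = pc/h, so f = 1.489e14 Hz.
Converting to THz: f = 148.9 THz ≈ 149 THz.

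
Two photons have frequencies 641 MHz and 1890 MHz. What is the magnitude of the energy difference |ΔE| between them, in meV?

5.17·10^-3 meV

Using E = hf: E₁ = 4.247·10^-25 J, E₂ = 1.252·10^-24 J.
|ΔE| = |4.247·10^-25 − 1.252·10^-24| = 8.28·10^-25 J = 5.17·10^-3 meV.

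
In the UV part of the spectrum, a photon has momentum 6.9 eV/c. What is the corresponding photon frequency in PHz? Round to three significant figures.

1.67 PHz

Take h = 6.62607015 × 10^-34 J·s, c = 2.99792458 × 10^8 m/s, 1 eV = 1.602176634 × 10^-19 J.
First convert: p = 6.9 eV/c = 3.6876 × 10^-27 kg·m/s.
The photon relation is f = pc/h, giving f = 1.668 × 10^15 Hz.
Converting to PHz: f = 1.668 PHz ≈ 1.67 PHz.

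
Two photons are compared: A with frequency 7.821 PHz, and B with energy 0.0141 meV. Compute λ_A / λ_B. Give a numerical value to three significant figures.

4.36e-7

λ_A = 3.833e-8 m (from frequency = 7.821 PHz, via λ = c/f).
λ_B = 0.08793 m (from energy = 0.0141 meV, via λ = hc/E).
Ratio = 3.833e-8 / 0.08793 = 4.36e-7.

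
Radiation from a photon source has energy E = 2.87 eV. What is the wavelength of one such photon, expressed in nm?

Take h = 6.62607015e-34 J·s, c = 2.99792458e8 m/s, 1 eV = 1.602176634e-19 J.
Convert to SI: E = 2.87 eV = 4.5982e-19 J.
The photon relation is λ = hc/E, giving λ = 4.320e-7 m.
Converting to nm: λ = 432.0 nm ≈ 432 nm.

432 nm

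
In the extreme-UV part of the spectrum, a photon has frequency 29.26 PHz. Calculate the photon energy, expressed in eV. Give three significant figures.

Take h = 6.62607015e-34 J·s, 1 eV = 1.602176634e-19 J.
First convert: f = 29.26 PHz = 2.926e16 Hz.
Since E = hf for a photon, E = 1.939e-17 J.
Converting to eV: E = 121.0 eV ≈ 121 eV.

121 eV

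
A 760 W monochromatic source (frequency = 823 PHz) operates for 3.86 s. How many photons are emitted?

Total energy: E_total = P·t = 760 × 3.86 = 2934 J.
Per-photon energy: E = 5.453·10^-16 J.
N = E_total / E_photon = 5.38·10^18.

5.38·10^18 photons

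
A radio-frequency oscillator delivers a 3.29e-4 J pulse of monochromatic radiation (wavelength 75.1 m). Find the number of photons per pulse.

1.24e23 photons

Per-photon energy: E = 2.645e-27 J (from wavelength = 75.1 m).
N = E_total / E_photon = 3.29e-4 J / 2.645e-27 J = 1.24e23.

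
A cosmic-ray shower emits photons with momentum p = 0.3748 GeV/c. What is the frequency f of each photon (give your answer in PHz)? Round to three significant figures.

First convert: p = 0.3748 GeV/c = 2.0030 × 10^-19 kg·m/s.
The photon relation is f = pc/h, giving f = 9.063 × 10^22 Hz.
Converting to PHz: f = 9.063 × 10^7 PHz ≈ 9.06 × 10^7 PHz.

9.06 × 10^7 PHz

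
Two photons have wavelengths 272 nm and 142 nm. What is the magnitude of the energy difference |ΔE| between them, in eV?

Using E = hc/λ: E₁ = 7.303 × 10^-19 J, E₂ = 1.399 × 10^-18 J.
|ΔE| = |7.303 × 10^-19 − 1.399 × 10^-18| = 6.69 × 10^-19 J = 4.17 eV.

4.17 eV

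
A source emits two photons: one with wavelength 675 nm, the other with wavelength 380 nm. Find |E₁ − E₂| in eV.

Using E = hc/λ: E₁ = 2.943e-19 J, E₂ = 5.227e-19 J.
|ΔE| = |2.943e-19 − 5.227e-19| = 2.28e-19 J = 1.43 eV.

1.43 eV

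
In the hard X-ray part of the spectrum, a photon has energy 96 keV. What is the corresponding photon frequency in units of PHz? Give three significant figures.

Use h = 6.62607015 × 10^-34 J·s, 1 eV = 1.602176634 × 10^-19 J.
Convert to SI: E = 96 keV = 1.5381 × 10^-14 J.
The photon relation is f = E/h, giving f = 2.321 × 10^19 Hz.
Converting to PHz: f = 23210 PHz ≈ 2.32 × 10^4 PHz.

2.32 × 10^4 PHz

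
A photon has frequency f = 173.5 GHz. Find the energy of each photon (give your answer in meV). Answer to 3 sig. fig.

0.718 meV

First convert: f = 173.5 GHz = 1.735 × 10^11 Hz.
For a photon E = hf, so E = 1.150 × 10^-22 J.
Converting to meV: E = 0.7175 meV ≈ 0.718 meV.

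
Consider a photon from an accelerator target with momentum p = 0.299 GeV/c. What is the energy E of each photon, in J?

Take c = 2.99792458e8 m/s, 1 eV = 1.602176634e-19 J.
First convert: p = 0.299 GeV/c = 1.5979e-19 kg·m/s.
Apply E = pc: E = 4.791e-11 J.
So E ≈ 4.79e-11 J.

4.79e-11 J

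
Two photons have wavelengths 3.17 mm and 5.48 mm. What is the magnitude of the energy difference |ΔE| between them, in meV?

Using E = hc/λ: E₁ = 6.266e-23 J, E₂ = 3.625e-23 J.
|ΔE| = |6.266e-23 − 3.625e-23| = 2.64e-23 J = 0.165 meV.

0.165 meV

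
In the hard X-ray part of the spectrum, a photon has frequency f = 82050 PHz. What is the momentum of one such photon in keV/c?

First convert: f = 82050 PHz = 8.205e19 Hz.
Since p = hf/c for a photon, p = 1.813e-22 kg·m/s.
Converting to keV/c: p = 339.3 keV/c ≈ 339 keV/c.

339 keV/c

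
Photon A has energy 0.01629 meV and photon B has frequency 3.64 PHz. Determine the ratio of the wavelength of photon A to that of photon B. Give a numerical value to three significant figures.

λ_A = 0.07611 m (from energy = 0.01629 meV, via λ = hc/E).
λ_B = 8.236 × 10^-8 m (from frequency = 3.64 PHz, via λ = c/f).
Ratio = 0.07611 / 8.236 × 10^-8 = 9.24 × 10^5.

9.24 × 10^5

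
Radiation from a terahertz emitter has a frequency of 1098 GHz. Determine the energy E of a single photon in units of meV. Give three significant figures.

4.54 meV

Use h = 6.62607015 × 10^-34 J·s, 1 eV = 1.602176634 × 10^-19 J.
In SI units: f = 1098 GHz = 1.098 × 10^12 Hz.
The photon relation is E = hf, giving E = 7.275 × 10^-22 J.
Converting to meV: E = 4.541 meV ≈ 4.54 meV.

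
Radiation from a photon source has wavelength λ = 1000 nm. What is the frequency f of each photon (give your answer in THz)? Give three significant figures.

Convert to SI: λ = 1000 nm = 1.0 × 10^-6 m.
The photon relation is f = c/λ, giving f = 2.998 × 10^14 Hz.
Converting to THz: f = 299.8 THz ≈ 300 THz.

300 THz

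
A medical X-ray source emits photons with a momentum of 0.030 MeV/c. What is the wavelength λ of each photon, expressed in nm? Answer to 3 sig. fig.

0.0413 nm

In SI units: p = 0.030 MeV/c = 1.6033 × 10^-23 kg·m/s.
Apply λ = h/p: λ = 4.133 × 10^-11 m.
Converting to nm: λ = 0.04133 nm ≈ 0.0413 nm.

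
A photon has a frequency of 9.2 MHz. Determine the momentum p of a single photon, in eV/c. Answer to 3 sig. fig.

3.80·10^-8 eV/c

Use h = 6.62607015·10^-34 J·s, c = 2.99792458·10^8 m/s, 1 eV = 1.602176634·10^-19 J.
In SI units: f = 9.2 MHz = 9.2·10^6 Hz.
Apply p = hf/c: p = 2.033·10^-35 kg·m/s.
Converting to eV/c: p = 3.805·10^-8 eV/c ≈ 3.80·10^-8 eV/c.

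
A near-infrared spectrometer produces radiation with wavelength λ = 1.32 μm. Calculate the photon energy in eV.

Take h = 6.62607015·10^-34 J·s, c = 2.99792458·10^8 m/s, 1 eV = 1.602176634·10^-19 J.
First convert: λ = 1.32 μm = 1.32·10^-6 m.
Since E = hc/λ for a photon, E = 1.505·10^-19 J.
Converting to eV: E = 0.9393 eV ≈ 0.939 eV.

0.939 eV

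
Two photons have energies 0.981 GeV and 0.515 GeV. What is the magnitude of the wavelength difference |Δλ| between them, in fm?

1.14 fm

Using λ = hc/E: λ₁ = 1.264·10^-15 m, λ₂ = 2.407·10^-15 m.
|Δλ| = |1.264·10^-15 − 2.407·10^-15| = 1.14·10^-15 m = 1.14 fm.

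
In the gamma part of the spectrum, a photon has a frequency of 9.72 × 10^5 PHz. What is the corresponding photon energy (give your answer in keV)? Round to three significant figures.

4020 keV

Convert to SI: f = 9.72 × 10^5 PHz = 9.72 × 10^20 Hz.
Since E = hf for a photon, E = 6.441 × 10^-13 J.
Converting to keV: E = 4020 keV ≈ 4020 keV.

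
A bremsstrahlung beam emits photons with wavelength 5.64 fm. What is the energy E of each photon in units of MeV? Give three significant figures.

(h = 6.62607015 × 10^-34 J·s, c = 2.99792458 × 10^8 m/s, 1 eV = 1.602176634 × 10^-19 J.)
First convert: λ = 5.64 fm = 5.64 × 10^-15 m.
Since E = hc/λ for a photon, E = 3.522 × 10^-11 J.
Converting to MeV: E = 219.8 MeV ≈ 220 MeV.

220 MeV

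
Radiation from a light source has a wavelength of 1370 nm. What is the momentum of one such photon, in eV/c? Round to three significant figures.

0.905 eV/c

Take h = 6.62607015e-34 J·s, c = 2.99792458e8 m/s, 1 eV = 1.602176634e-19 J.
Convert to SI: λ = 1370 nm = 1.37e-6 m.
Since p = h/λ for a photon, p = 4.837e-28 kg·m/s.
Converting to eV/c: p = 0.9050 eV/c ≈ 0.905 eV/c.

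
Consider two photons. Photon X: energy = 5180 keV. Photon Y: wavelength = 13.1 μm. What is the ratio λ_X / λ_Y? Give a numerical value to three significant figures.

1.83e-8

λ_X = 2.394e-13 m (from energy = 5180 keV, via λ = hc/E).
λ_Y = 1.310e-5 m (from wavelength = 13.1 μm, via λ given directly).
Ratio = 2.394e-13 / 1.310e-5 = 1.83e-8.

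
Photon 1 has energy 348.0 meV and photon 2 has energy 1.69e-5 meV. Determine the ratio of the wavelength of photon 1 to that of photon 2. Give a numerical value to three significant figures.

λ_1 = 3.563e-6 m (from energy = 348.0 meV, via λ = hc/E).
λ_2 = 73.36 m (from energy = 1.69e-5 meV, via λ = hc/E).
Ratio = 3.563e-6 / 73.36 = 4.86e-8.

4.86e-8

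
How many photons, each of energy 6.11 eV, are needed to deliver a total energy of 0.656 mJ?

Per-photon energy: E = 9.789 × 10^-19 J (from energy = 6.11 eV).
N = E_total / E_photon = 6.56 × 10^-4 J / 9.789 × 10^-19 J = 6.70 × 10^14.

6.70 × 10^14 photons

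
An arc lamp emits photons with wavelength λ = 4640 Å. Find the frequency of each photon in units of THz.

First convert: λ = 4640 Å = 4.64e-7 m.
Apply f = c/λ: f = 6.461e14 Hz.
Converting to THz: f = 646.1 THz ≈ 646 THz.

646 THz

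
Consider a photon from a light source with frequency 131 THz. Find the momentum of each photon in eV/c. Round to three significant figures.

0.542 eV/c

Convert to SI: f = 131 THz = 1.31e14 Hz.
Since p = hf/c for a photon, p = 2.895e-28 kg·m/s.
Converting to eV/c: p = 0.5418 eV/c ≈ 0.542 eV/c.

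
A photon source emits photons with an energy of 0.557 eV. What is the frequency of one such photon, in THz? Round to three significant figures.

135 THz

In SI units: E = 0.557 eV = 8.9241·10^-20 J.
For a photon f = E/h, so f = 1.347·10^14 Hz.
Converting to THz: f = 134.7 THz ≈ 135 THz.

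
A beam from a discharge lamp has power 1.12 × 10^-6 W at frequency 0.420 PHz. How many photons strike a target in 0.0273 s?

1.10 × 10^11 photons

Total energy: E_total = P·t = 1.12 × 10^-6 × 0.0273 = 3.058 × 10^-8 J.
Per-photon energy: E = 2.783 × 10^-19 J.
N = E_total / E_photon = 1.10 × 10^11.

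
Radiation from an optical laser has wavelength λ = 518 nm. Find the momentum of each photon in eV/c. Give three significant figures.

2.39 eV/c

First convert: λ = 518 nm = 5.18 × 10^-7 m.
For a photon p = h/λ, so p = 1.279 × 10^-27 kg·m/s.
Converting to eV/c: p = 2.394 eV/c ≈ 2.39 eV/c.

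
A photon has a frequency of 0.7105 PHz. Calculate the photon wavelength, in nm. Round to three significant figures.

Use c = 2.99792458 × 10^8 m/s.
Convert to SI: f = 0.7105 PHz = 7.105 × 10^14 Hz.
The photon relation is λ = c/f, giving λ = 4.219 × 10^-7 m.
Converting to nm: λ = 421.9 nm ≈ 422 nm.

422 nm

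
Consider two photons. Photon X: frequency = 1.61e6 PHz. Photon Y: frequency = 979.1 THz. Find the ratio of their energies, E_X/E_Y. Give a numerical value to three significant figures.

1.64e6

E_X = 1.067e-12 J (from frequency = 1.61e6 PHz, via E = hf).
E_Y = 6.488e-19 J (from frequency = 979.1 THz, via E = hf).
Ratio = 1.067e-12 / 6.488e-19 = 1.64e6.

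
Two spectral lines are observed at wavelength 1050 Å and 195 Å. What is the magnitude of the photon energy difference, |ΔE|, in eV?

Using E = hc/λ: E₁ = 1.892 × 10^-18 J, E₂ = 1.019 × 10^-17 J.
|ΔE| = |1.892 × 10^-18 − 1.019 × 10^-17| = 8.30 × 10^-18 J = 51.8 eV.

51.8 eV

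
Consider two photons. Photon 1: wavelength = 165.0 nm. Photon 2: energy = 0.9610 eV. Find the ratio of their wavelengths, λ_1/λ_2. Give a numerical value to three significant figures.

λ_1 = 1.650e-7 m (from wavelength = 165.0 nm, via λ given directly).
λ_2 = 1.290e-6 m (from energy = 0.9610 eV, via λ = hc/E).
Ratio = 1.650e-7 / 1.290e-6 = 0.128.

0.128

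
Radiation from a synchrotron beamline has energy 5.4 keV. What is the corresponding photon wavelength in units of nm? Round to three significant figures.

First convert: E = 5.4 keV = 8.6518 × 10^-16 J.
Since λ = hc/E for a photon, λ = 2.296 × 10^-10 m.
Converting to nm: λ = 0.2296 nm ≈ 0.230 nm.

0.230 nm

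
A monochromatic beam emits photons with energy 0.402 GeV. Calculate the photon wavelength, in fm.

3.08 fm

Convert to SI: E = 0.402 GeV = 6.4408e-11 J.
For a photon λ = hc/E, so λ = 3.084e-15 m.
Converting to fm: λ = 3.084 fm ≈ 3.08 fm.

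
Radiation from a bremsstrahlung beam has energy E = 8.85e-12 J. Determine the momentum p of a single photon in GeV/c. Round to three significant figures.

Use c = 2.99792458e8 m/s, 1 eV = 1.602176634e-19 J.
Since p = E/c for a photon, p = 2.952e-20 kg·m/s.
Converting to GeV/c: p = 0.05524 GeV/c ≈ 0.0552 GeV/c.

0.0552 GeV/c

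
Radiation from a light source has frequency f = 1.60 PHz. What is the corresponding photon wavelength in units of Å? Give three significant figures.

In SI units: f = 1.60 PHz = 1.60e15 Hz.
Apply λ = c/f: λ = 1.874e-7 m.
Converting to Å: λ = 1874 Å ≈ 1870 Å.

1870 Å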